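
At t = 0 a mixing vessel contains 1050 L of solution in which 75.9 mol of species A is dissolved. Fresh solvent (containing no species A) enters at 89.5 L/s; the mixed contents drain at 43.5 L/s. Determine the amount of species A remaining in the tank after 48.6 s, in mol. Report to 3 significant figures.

Total volume: dV/dt = Q_in − Q_out = 46.000 L/s, so V(t) = 1050 + 46.000 t and V(48.6) = 3285.6 L.
Solute balance: dm/dt = 0 − Q_out C = −Q_out m/V(t).
Separate: dm/m = −Q_out dt/V(t) ⇒ ln(m/m₀) = −(Q_out/(Q_in−Q_out)) ln(V/V₀).
m = m₀ (V₀/V)^(Q_out/(Q_in−Q_out)) = 75.9 × (1050/3285.6)^(0.94565) = 25.807 mol.

25.8 mol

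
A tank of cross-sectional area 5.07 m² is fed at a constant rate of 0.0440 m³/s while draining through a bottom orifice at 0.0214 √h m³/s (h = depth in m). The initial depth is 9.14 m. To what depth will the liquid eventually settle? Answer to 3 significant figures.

Accumulation of liquid (constant cross-section A): A dh/dt = Q_in − 0.0214 √h. At steady state dh/dt = 0:
Q_in = 0.0214 √h_ss ⇒ √h_ss = 0.0440/0.0214 = 2.0561.
h_ss = 2.0561² = 4.2274 m. (Since h₀ = 9.14 m > h_ss, the level will fall toward this value.)

4.23 m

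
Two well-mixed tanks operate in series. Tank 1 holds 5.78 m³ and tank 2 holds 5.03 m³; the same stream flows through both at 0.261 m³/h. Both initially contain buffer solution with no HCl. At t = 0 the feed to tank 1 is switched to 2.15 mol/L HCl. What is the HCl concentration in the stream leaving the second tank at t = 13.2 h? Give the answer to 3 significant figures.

0.290 mol/L

Species balance on tank i: dCᵢ/dt = (Cᵢ₋₁ − Cᵢ)/τᵢ with τᵢ = Vᵢ/Q.
τ₁ = 5.78/0.261 = 22.146 h; τ₂ = 5.03/0.261 = 19.272 h.
Tank 1: C₁ = C_in(1 − e^(−t/τ₁)). Tank 2 (τ₁ ≠ τ₂): C₂ = C_in[1 − (τ₁ e^(−t/τ₁) − τ₂ e^(−t/τ₂))/(τ₁ − τ₂)].
At t = 13.2: e^(−t/τ₁) = 0.55098, e^(−t/τ₂) = 0.50413.
C₂ = 2.15·[1 − (22.146·0.55098 − 19.272·0.50413)/(2.8736)] = 2.15·0.13478 = 0.28977 mol/L.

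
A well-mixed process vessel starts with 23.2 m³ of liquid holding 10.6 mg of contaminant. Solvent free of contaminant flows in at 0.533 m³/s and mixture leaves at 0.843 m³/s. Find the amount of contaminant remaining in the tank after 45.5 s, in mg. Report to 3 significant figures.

0.831 mg

Let m(t) be the amount of contaminant. Volume: V(t) = V₀ + (Q_in − Q_out) t = 23.2 − 0.31000 t; V(45.5) = 9.0950 m³.
Solute balance: dm/dt = 0 − Q_out C = −Q_out m/V(t).
dm/m = −Q_out dt/(V₀ − 0.31000 t); integrating gives ln(m/m₀) = −(Q_out/(Q_in−Q_out)) ln(V/V₀).
m = m₀ (V₀/V)^(Q_out/(Q_in−Q_out)) = 10.6 × (23.2/9.0950)^(-2.7194) = 0.83059 mg.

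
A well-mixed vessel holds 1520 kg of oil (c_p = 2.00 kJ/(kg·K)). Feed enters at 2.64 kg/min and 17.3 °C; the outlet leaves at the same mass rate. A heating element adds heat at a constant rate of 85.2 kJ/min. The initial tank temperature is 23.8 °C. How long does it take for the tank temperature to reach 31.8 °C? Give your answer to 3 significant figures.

Heat balance on the well-mixed liquid: M c_p dT/dt = ṁ c_p (T_in − T) + 85.2.
τ = M/ṁ = 575.76 min; T_ss = T_in + Q̇/(ṁ c_p) = 33.436 °C.
T(t) = T_ss + (T₀ − T_ss) e^(−t/τ). Set T = 31.8:
e^(−t/τ) = (31.8 − 33.436)/(23.8 − 33.436) = 0.16981
t = −575.76 · ln(0.16981) = 1020.9 min.

1020 min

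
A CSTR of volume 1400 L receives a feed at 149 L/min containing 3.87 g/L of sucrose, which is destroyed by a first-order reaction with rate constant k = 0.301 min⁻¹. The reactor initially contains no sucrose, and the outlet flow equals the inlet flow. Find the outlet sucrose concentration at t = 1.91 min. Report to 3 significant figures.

0.547 g/L

Accumulation = in − out − consumed: V dC/dt = Q C_in − Q C − k V C.
This is linear with rate a = Q/V + k = 0.40743 min⁻¹.
C_ss = Q C_in/(Q + kV) = 1.0109 g/L; C(t) = C_ss + (C₀ − C_ss) e^(−a t).
C(1.91) = 1.0109 + (-1.0109)·e^(−0.40743·1.91) = 1.0109 + (-1.0109)·0.45924 = 0.54667 g/L.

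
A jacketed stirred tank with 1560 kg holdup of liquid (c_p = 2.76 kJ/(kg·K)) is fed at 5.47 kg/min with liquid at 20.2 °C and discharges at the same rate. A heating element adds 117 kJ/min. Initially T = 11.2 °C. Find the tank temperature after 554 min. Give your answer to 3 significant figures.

Unsteady energy balance on the tank contents: M c_p dT/dt = ṁ c_p (T_in − T) + 117.
τ = M/ṁ = 285.19 min; T_ss = T_in + Q̇/(ṁ c_p) = 20.2 + 117/(5.47·2.76) = 27.950 °C.
T approaches T_ss exponentially: T(t) = T_ss + (T₀ − T_ss) e^(−t/τ).
T(554) = 27.950 + (-16.750)·e^(−554/285.19) = 27.950 + (-16.750)·0.14334 = 25.549 °C.

25.5 °C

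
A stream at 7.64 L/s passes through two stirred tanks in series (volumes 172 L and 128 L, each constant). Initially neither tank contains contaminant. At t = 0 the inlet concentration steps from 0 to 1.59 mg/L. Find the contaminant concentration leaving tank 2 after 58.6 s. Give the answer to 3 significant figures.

1.27 mg/L

Each tank obeys Vᵢ dCᵢ/dt = Q(Cᵢ₋₁ − Cᵢ), so τᵢ = Vᵢ/Q.
τ₁ = 172/7.64 = 22.513 s; τ₂ = 128/7.64 = 16.754 s.
Solving the cascade with C₁(0)=C₂(0)=0 gives C₂(t) = C_in[1 − (τ₁ e^(−t/τ₁) − τ₂ e^(−t/τ₂))/(τ₁ − τ₂)].
At t = 58.6: e^(−t/τ₁) = 0.074056, e^(−t/τ₂) = 0.030267.
C₂ = 1.59·[1 − (22.513·0.074056 − 16.754·0.030267)/(5.7592)] = 1.59·0.79856 = 1.2697 mg/L.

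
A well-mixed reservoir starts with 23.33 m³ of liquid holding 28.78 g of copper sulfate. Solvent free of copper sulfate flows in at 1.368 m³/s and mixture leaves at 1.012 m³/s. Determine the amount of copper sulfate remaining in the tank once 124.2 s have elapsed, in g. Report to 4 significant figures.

1.402 g

Total volume: dV/dt = Q_in − Q_out = 0.356000 m³/s, so V(t) = 23.33 + 0.356000 t and V(124.2) = 67.5452 m³.
No copper sulfate enters, so dm/dt = −Q_out · (m/V).
dm/m = −Q_out dt/(V₀ + 0.356000 t); integrating gives ln(m/m₀) = −(Q_out/(Q_in−Q_out)) ln(V/V₀).
m = m₀ (V₀/V)^(Q_out/(Q_in−Q_out)) = 28.78 × (23.33/67.5452)^(2.84270) = 1.40177 g.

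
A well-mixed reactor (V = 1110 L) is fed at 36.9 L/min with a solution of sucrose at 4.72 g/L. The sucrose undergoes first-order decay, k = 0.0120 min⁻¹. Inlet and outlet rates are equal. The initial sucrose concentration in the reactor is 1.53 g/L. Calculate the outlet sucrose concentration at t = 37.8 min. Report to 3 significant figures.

3.12 g/L

Species balance: V dC/dt = Q C_in − Q C − k V C.
This is linear with rate a = Q/V + k = 0.045243 min⁻¹.
C_ss = Q C_in/(Q + kV) = 3.4681 g/L; C(t) = C_ss + (C₀ − C_ss) e^(−a t).
C(37.8) = 3.4681 + (-1.9381)·e^(−0.045243·37.8) = 3.4681 + (-1.9381)·0.18083 = 3.1176 g/L.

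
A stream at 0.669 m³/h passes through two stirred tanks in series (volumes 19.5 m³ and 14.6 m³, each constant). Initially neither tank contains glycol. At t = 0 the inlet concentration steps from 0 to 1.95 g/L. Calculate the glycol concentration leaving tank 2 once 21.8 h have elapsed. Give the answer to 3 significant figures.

0.416 g/L

Time constants: τᵢ = Vᵢ/Q for each well-mixed tank.
τ₁ = 19.5/0.669 = 29.148 h; τ₂ = 14.6/0.669 = 21.824 h.
Tank 1: C₁ = C_in(1 − e^(−t/τ₁)). Tank 2 (τ₁ ≠ τ₂): C₂ = C_in[1 − (τ₁ e^(−t/τ₁) − τ₂ e^(−t/τ₂))/(τ₁ − τ₂)].
At t = 21.8: e^(−t/τ₁) = 0.47336, e^(−t/τ₂) = 0.36828.
C₂ = 1.95·[1 − (29.148·0.47336 − 21.824·0.36828)/(7.3244)] = 1.95·0.21355 = 0.41643 g/L.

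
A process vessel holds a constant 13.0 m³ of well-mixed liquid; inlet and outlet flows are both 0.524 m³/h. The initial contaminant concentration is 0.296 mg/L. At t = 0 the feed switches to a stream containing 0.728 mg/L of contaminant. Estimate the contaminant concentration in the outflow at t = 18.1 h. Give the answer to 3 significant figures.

Accumulation = in − out for the solute gives V dC/dt = Q(C_in − C).
So dC/dt = (C_in − C)/τ with τ = V/Q = 13.0/0.524 = 24.809 h.
Solution: C(t) = C_in + (C₀ − C_in) e^(−t/τ).
C(18.1) = 0.728 + (0.296 − 0.728)·e^(−18.1/24.809) = 0.728 + (-0.43200)·0.48212 = 0.51973 mg/L.

0.520 mg/L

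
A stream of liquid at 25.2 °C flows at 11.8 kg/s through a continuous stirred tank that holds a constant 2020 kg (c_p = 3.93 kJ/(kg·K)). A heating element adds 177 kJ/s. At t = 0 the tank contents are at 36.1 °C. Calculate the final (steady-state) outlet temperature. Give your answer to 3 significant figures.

29.0 °C

M c_p dT/dt = ṁ c_p (T_in − T) + Q̇.
At steady state dT/dt = 0 ⇒ T_ss = T_in + Q̇/(ṁ c_p) = 25.2 + 177/(11.8·3.93) = 29.017 °C.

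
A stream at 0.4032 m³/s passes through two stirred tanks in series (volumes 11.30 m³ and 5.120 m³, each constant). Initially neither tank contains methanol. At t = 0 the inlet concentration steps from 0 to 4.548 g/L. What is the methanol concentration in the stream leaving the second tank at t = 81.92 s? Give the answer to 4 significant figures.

Each tank obeys Vᵢ dCᵢ/dt = Q(Cᵢ₋₁ − Cᵢ), so τᵢ = Vᵢ/Q.
τ₁ = 11.30/0.4032 = 28.0258 s; τ₂ = 5.120/0.4032 = 12.6984 s.
Tank 1: C₁ = C_in(1 − e^(−t/τ₁)). Tank 2 (τ₁ ≠ τ₂): C₂ = C_in[1 − (τ₁ e^(−t/τ₁) − τ₂ e^(−t/τ₂))/(τ₁ − τ₂)].
At t = 81.92: e^(−t/τ₁) = 0.0537710, e^(−t/τ₂) = 0.00157863.
C₂ = 4.548·[1 − (28.0258·0.0537710 − 12.6984·0.00157863)/(15.3274)] = 4.548·0.902989 = 4.10679 g/L.

4.107 g/L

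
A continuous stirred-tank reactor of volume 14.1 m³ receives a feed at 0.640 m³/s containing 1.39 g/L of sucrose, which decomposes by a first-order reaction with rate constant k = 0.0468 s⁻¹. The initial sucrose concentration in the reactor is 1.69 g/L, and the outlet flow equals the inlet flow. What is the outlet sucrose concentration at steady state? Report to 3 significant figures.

0.684 g/L

Accumulation = in − out − consumed: V dC/dt = Q C_in − Q C − k V C.
At steady state: 0 = Q C_in − (Q + kV) C_ss, so C_ss = Q C_in/(Q + kV).
C_ss = 0.640·1.39/(0.640 + 0.0468·14.1) = 0.88960/1.2999 = 0.68437 g/L.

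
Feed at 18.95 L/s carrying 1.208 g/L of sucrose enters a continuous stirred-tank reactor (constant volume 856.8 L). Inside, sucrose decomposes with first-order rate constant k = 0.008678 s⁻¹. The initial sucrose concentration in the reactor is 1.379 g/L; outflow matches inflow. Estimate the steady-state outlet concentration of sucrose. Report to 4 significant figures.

Species balance: V dC/dt = Q C_in − Q C − k V C.
Steady state (dC/dt = 0): C_ss = Q C_in/(Q + kV) = C_in/(1 + kV/Q).
C_ss = 18.95·1.208/(18.95 + 0.008678·856.8) = 22.8916/26.3853 = 0.867589 g/L.

0.8676 g/L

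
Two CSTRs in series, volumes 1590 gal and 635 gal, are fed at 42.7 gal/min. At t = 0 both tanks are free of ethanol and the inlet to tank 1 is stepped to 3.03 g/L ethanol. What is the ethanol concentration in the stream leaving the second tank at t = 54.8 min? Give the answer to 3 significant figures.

1.92 g/L

Species balance on tank i: dCᵢ/dt = (Cᵢ₋₁ − Cᵢ)/τᵢ with τᵢ = Vᵢ/Q.
τ₁ = 1590/42.7 = 37.237 min; τ₂ = 635/42.7 = 14.871 min.
Tank 1: C₁ = C_in(1 − e^(−t/τ₁)). Tank 2 (τ₁ ≠ τ₂): C₂ = C_in[1 − (τ₁ e^(−t/τ₁) − τ₂ e^(−t/τ₂))/(τ₁ − τ₂)].
At t = 54.8: e^(−t/τ₁) = 0.22954, e^(−t/τ₂) = 0.025098.
C₂ = 3.03·[1 − (37.237·0.22954 − 14.871·0.025098)/(22.365)] = 3.03·0.63452 = 1.9226 g/L.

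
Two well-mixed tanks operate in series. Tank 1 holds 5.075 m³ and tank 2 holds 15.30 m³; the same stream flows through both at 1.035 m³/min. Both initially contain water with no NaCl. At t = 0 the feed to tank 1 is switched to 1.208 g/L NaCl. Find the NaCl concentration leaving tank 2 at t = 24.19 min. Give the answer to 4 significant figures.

Species balance on tank i: dCᵢ/dt = (Cᵢ₋₁ − Cᵢ)/τᵢ with τᵢ = Vᵢ/Q.
τ₁ = 5.075/1.035 = 4.90338 min; τ₂ = 15.30/1.035 = 14.7826 min.
Solving the cascade with C₁(0)=C₂(0)=0 gives C₂(t) = C_in[1 − (τ₁ e^(−t/τ₁) − τ₂ e^(−t/τ₂))/(τ₁ − τ₂)].
At t = 24.19: e^(−t/τ₁) = 0.00720248, e^(−t/τ₂) = 0.194683.
C₂ = 1.208·[1 − (4.90338·0.00720248 − 14.7826·0.194683)/(-9.87923)] = 1.208·0.712264 = 0.860415 g/L.

0.8604 g/L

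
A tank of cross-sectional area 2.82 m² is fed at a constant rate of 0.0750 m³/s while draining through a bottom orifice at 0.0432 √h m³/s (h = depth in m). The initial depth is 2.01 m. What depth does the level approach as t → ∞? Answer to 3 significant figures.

3.01 m

Mass balance (ρ constant): A dh/dt = Q_in − 0.0432 √h. At steady state dh/dt = 0:
Q_in = 0.0432 √h_ss ⇒ √h_ss = 0.0750/0.0432 = 1.7361.
h_ss = 1.7361² = 3.0141 m. (Since h₀ = 2.01 m < h_ss, the level will rise toward this value.)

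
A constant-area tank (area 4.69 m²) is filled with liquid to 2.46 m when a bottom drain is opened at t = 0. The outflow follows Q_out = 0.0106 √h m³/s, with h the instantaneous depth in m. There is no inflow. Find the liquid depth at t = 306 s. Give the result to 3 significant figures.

1.49 m

A dh/dt = −Q_out = −0.0106 √h.
∫ h^(−1/2) dh = −(0.0106/A) ∫ dt, giving 2√h = 2√h₀ − (0.0106/A) t.
√h = √2.46 − 0.0106·306/(2·4.69) = 1.5684 − 0.34580 = 1.2226.
h = 1.2226² = 1.4948 m.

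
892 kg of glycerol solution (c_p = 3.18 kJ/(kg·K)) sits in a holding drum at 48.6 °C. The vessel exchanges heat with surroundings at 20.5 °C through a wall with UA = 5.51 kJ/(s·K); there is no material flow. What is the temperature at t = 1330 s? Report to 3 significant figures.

M c_p dT/dt = −UA(T − T_amb).
dT/dt = (T_ss − T)/τ with T_ss = T_amb = 20.500 °C, τ = M c_p/UA = 892·3.18/5.51 = 514.80 s.
T approaches T_ss exponentially: T(t) = T_ss + (T₀ − T_ss) e^(−t/τ).
T(1330) = 20.500 + (28.100)·0.075508 = 22.622 °C.

22.6 °C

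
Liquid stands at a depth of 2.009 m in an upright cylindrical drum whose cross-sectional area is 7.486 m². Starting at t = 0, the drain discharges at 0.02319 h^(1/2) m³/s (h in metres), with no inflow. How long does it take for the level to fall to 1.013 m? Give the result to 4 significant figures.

265.3 s

Unsteady balance on liquid volume: A dh/dt = −0.02319 √h.
∫ h^(−1/2) dh = −(0.02319/A) ∫ dt, giving 2√h = 2√h₀ − (0.02319/A) t.
t = 2A(√h₀ − √h)/0.02319 = 2·7.486·(√2.009 − √1.013)/0.02319
  = 14.9720 × (1.41739 − 1.00648) / 0.02319 = 265.295 s.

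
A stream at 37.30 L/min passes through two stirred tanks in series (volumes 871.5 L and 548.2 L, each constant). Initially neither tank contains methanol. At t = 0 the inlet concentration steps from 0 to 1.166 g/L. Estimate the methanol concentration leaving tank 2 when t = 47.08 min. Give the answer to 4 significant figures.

0.8273 g/L

Time constants: τᵢ = Vᵢ/Q for each well-mixed tank.
τ₁ = 871.5/37.30 = 23.3646 min; τ₂ = 548.2/37.30 = 14.6971 min.
Tank 1: C₁ = C_in(1 − e^(−t/τ₁)). Tank 2 (τ₁ ≠ τ₂): C₂ = C_in[1 − (τ₁ e^(−t/τ₁) − τ₂ e^(−t/τ₂))/(τ₁ − τ₂)].
At t = 47.08: e^(−t/τ₁) = 0.133319, e^(−t/τ₂) = 0.0406253.
C₂ = 1.166·[1 − (23.3646·0.133319 − 14.6971·0.0406253)/(8.66756)] = 1.166·0.709507 = 0.827285 g/L.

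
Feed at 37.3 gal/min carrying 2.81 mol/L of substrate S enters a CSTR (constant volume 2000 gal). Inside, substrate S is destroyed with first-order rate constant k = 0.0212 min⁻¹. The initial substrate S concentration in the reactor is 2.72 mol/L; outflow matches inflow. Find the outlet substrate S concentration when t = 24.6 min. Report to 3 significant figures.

1.84 mol/L

Accumulation = in − out − consumed: V dC/dt = Q C_in − Q C − k V C.
This is linear with rate a = Q/V + k = 0.039850 min⁻¹.
C_ss = Q C_in/(Q + kV) = 1.3151 mol/L; C(t) = C_ss + (C₀ − C_ss) e^(−a t).
C(24.6) = 1.3151 + (1.4049)·e^(−0.039850·24.6) = 1.3151 + (1.4049)·0.37519 = 1.8422 mol/L.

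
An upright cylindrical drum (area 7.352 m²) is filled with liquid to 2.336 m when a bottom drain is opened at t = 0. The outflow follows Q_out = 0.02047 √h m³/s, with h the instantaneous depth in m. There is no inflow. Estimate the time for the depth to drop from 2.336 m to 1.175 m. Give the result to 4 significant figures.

319.2 s

With no inflow, A dh/dt = −0.02047 √h.
∫ h^(−1/2) dh = −(0.02047/A) ∫ dt, giving 2√h = 2√h₀ − (0.02047/A) t.
t = 2A(√h₀ − √h)/0.02047 = 2·7.352·(√2.336 − √1.175)/0.02047
  = 14.7040 × (1.52840 − 1.08397) / 0.02047 = 319.238 s.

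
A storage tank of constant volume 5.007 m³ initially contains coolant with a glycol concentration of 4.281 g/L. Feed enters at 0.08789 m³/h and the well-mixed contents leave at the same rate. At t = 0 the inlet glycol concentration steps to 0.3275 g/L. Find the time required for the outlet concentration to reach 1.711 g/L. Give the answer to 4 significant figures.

59.82 h

Species balance on the tank: V dC/dt = Q(C_in − C), so τ = V/Q = 56.9689 h.
C(t) = C_in + (C₀ − C_in) e^(−t/τ). Set C = 1.711 and solve for t:
e^(−t/τ) = (C − C_in)/(C₀ − C_in) = (1.711 − 0.3275)/(4.281 − 0.3275) = 0.349943
t = −τ ln(…) = 56.9689 × 1.04998 = 59.8165 h.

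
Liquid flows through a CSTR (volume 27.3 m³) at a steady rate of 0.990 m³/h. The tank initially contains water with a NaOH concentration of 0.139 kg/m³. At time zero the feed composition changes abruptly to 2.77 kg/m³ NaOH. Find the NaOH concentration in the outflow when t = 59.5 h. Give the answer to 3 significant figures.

2.47 kg/m³

Unsteady species balance (constant V, well mixed): V dC/dt = Q(C_in − C).
So dC/dt = (C_in − C)/τ with τ = V/Q = 27.3/0.990 = 27.576 h.
Solution: C(t) = C_in + (C₀ − C_in) e^(−t/τ).
C(59.5) = 2.77 + (0.139 − 2.77)·e^(−59.5/27.576) = 2.77 + (-2.6310)·0.11559 = 2.4659 kg/m³.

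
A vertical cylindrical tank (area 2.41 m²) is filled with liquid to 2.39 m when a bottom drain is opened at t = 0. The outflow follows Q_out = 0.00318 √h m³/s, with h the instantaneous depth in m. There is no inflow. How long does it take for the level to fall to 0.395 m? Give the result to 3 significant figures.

With no inflow, A dh/dt = −0.00318 √h.
∫ h^(−1/2) dh = −(0.00318/A) ∫ dt, giving 2√h = 2√h₀ − (0.00318/A) t.
t = 2A(√h₀ − √h)/0.00318 = 2·2.41·(√2.39 − √0.395)/0.00318
  = 4.8200 × (1.5460 − 0.62849) / 0.00318 = 1390.6 s.

1390 s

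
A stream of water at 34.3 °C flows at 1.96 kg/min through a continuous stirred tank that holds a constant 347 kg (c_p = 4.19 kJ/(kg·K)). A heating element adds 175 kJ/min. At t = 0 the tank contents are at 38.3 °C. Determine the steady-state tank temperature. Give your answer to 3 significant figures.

55.6 °C

First-law balance (no shaft work): M c_p dT/dt = ṁ c_p (T_in − T) + 175.
At steady state dT/dt = 0 ⇒ T_ss = T_in + Q̇/(ṁ c_p) = 34.3 + 175/(1.96·4.19) = 55.609 °C.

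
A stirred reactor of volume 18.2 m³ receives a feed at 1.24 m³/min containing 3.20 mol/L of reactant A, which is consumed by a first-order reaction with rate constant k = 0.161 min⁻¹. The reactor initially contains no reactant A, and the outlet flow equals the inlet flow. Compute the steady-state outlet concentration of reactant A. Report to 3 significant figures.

Species balance: V dC/dt = Q C_in − Q C − k V C.
At steady state: 0 = Q C_in − (Q + kV) C_ss, so C_ss = Q C_in/(Q + kV).
C_ss = 1.24·3.20/(1.24 + 0.161·18.2) = 3.9680/4.1702 = 0.95151 mol/L.

0.952 mol/L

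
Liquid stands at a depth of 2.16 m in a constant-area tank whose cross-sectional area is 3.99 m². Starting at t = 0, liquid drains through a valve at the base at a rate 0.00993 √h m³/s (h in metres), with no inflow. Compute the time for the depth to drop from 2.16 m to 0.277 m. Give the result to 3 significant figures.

758 s

Mass balance (ρ constant): A dh/dt = −0.00993 √h.
∫ h^(−1/2) dh = −(0.00993/A) ∫ dt, giving 2√h = 2√h₀ − (0.00993/A) t.
t = 2A(√h₀ − √h)/0.00993 = 2·3.99·(√2.16 − √0.277)/0.00993
  = 7.9800 × (1.4697 − 0.52631) / 0.00993 = 758.13 s.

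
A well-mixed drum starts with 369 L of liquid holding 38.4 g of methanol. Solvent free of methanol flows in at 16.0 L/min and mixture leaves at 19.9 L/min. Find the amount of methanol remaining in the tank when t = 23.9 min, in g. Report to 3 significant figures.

Let m(t) be the amount of methanol. Volume: V(t) = V₀ + (Q_in − Q_out) t = 369 − 3.9000 t; V(23.9) = 275.79 L.
Solute balance: dm/dt = 0 − Q_out C = −Q_out m/V(t).
dm/m = −Q_out dt/(V₀ − 3.9000 t); integrating gives ln(m/m₀) = −(Q_out/(Q_in−Q_out)) ln(V/V₀).
m = m₀ (V₀/V)^(Q_out/(Q_in−Q_out)) = 38.4 × (369/275.79)^(-5.1026) = 8.6921 g.

8.69 g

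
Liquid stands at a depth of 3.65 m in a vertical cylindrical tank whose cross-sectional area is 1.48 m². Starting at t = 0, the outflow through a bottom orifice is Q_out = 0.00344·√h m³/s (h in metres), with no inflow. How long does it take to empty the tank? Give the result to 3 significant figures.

1640 s

Accumulation of liquid (constant cross-section A): A dh/dt = −0.00344 √h.
This is separable: 2 d(√h)/dt = −0.00344/A, so √h = √h₀ − (0.00344/(2A)) t.
Set h = 0: 2√h₀ = (0.00344/A) t_empty ⇒ t_empty = 2A√h₀/0.00344.
t_empty = 2·1.48·√3.65/0.00344 = 2.9600·1.9105/0.00344 = 1643.9 s.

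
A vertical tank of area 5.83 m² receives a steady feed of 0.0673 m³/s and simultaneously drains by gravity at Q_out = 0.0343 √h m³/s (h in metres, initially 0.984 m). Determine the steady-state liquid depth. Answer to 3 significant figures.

3.85 m

Unsteady balance on liquid volume: A dh/dt = Q_in − 0.0343 √h. At steady state dh/dt = 0:
Q_in = 0.0343 √h_ss ⇒ √h_ss = 0.0673/0.0343 = 1.9621.
h_ss = 1.9621² = 3.8498 m. (Since h₀ = 0.984 m < h_ss, the level will rise toward this value.)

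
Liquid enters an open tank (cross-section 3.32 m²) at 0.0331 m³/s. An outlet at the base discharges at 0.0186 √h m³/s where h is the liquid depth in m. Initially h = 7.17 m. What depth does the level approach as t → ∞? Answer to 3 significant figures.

3.17 m

Level balance: A dh/dt = 0.0331 − 0.0186 √h. Setting dh/dt = 0:
Q_in = 0.0186 √h_ss ⇒ √h_ss = 0.0331/0.0186 = 1.7796.
h_ss = 1.7796² = 3.1669 m. (Since h₀ = 7.17 m > h_ss, the level will fall toward this value.)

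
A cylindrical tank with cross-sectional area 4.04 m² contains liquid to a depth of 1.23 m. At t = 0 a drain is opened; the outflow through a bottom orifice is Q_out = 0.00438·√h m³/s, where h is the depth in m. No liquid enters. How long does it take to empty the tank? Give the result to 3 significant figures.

A dh/dt = −Q_out = −0.00438 √h.
∫ h^(−1/2) dh = −(0.00438/A) ∫ dt, giving 2√h = 2√h₀ − (0.00438/A) t.
Tank is empty when √h = 0: t_empty = 2A√h₀/0.00438.
t_empty = 2·4.04·√1.23/0.00438 = 8.0800·1.1091/0.00438 = 2045.9 s.

2050 s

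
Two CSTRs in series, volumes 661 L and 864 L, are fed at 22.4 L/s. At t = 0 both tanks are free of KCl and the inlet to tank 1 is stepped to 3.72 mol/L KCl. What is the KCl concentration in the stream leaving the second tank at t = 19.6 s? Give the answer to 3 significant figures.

Time constants: τᵢ = Vᵢ/Q for each well-mixed tank.
τ₁ = 661/22.4 = 29.509 s; τ₂ = 864/22.4 = 38.571 s.
Solving the cascade with C₁(0)=C₂(0)=0 gives C₂(t) = C_in[1 − (τ₁ e^(−t/τ₁) − τ₂ e^(−t/τ₂))/(τ₁ − τ₂)].
At t = 19.6: e^(−t/τ₁) = 0.51468, e^(−t/τ₂) = 0.60161.
C₂ = 3.72·[1 − (29.509·0.51468 − 38.571·0.60161)/(-9.0625)] = 3.72·0.11535 = 0.42908 mol/L.

0.429 mol/L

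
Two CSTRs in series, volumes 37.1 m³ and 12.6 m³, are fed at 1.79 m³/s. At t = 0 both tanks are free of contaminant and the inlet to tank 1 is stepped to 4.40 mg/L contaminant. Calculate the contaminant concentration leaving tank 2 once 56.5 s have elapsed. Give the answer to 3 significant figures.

3.96 mg/L

Species balance on tank i: dCᵢ/dt = (Cᵢ₋₁ − Cᵢ)/τᵢ with τᵢ = Vᵢ/Q.
τ₁ = 37.1/1.79 = 20.726 s; τ₂ = 12.6/1.79 = 7.0391 s.
Tank 1: C₁ = C_in(1 − e^(−t/τ₁)). Tank 2 (τ₁ ≠ τ₂): C₂ = C_in[1 − (τ₁ e^(−t/τ₁) − τ₂ e^(−t/τ₂))/(τ₁ − τ₂)].
At t = 56.5: e^(−t/τ₁) = 0.065480, e^(−t/τ₂) = 0.00032666.
C₂ = 4.40·[1 − (20.726·0.065480 − 7.0391·0.00032666)/(13.687)] = 4.40·0.90101 = 3.9645 mg/L.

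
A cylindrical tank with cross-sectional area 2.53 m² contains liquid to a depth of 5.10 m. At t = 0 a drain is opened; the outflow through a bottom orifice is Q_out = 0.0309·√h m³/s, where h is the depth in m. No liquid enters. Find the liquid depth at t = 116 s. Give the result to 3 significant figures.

Unsteady balance on liquid volume: A dh/dt = −0.0309 √h.
∫ h^(−1/2) dh = −(0.0309/A) ∫ dt, giving 2√h = 2√h₀ − (0.0309/A) t.
√h = √5.10 − 0.0309·116/(2·2.53) = 2.2583 − 0.70838 = 1.5499.
h = 1.5499² = 2.4023 m.

2.40 m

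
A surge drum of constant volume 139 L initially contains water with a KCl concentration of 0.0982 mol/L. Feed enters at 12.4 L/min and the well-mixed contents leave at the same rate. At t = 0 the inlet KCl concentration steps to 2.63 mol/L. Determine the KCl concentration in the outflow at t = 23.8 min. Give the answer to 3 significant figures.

Unsteady species balance (constant V, well mixed): V dC/dt = Q(C_in − C).
Rewrite as dC/dt + C/τ = C_in/τ, τ = V/Q = 11.210 min.
This is linear first-order; C(t) = C_in + (C₀ − C_in) e^(−t/τ).
C(23.8) = 2.63 + (0.0982 − 2.63)·e^(−23.8/11.210) = 2.63 + (-2.5318)·0.11965 = 2.3271 mol/L.

2.33 mol/L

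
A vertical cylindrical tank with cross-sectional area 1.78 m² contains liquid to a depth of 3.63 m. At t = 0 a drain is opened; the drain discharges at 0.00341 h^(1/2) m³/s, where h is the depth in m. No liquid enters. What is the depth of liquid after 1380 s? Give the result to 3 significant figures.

0.340 m

With no inflow, A dh/dt = −0.00341 √h.
This is separable: 2 d(√h)/dt = −0.00341/A, so √h = √h₀ − (0.00341/(2A)) t.
√h = √3.63 − 0.00341·1380/(2·1.78) = 1.9053 − 1.3219 = 0.58340.
h = 0.58340² = 0.34036 m.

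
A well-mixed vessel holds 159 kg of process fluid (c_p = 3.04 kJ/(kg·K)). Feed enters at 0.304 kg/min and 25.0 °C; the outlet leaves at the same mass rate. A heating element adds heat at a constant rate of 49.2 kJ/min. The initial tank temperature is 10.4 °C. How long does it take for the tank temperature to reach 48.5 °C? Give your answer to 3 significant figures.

M c_p dT/dt = ṁ c_p (T_in − T) + Q̇.
τ = M/ṁ = 523.03 min; T_ss = T_in + Q̇/(ṁ c_p) = 78.238 °C.
T(t) = T_ss + (T₀ − T_ss) e^(−t/τ). Set T = 48.5:
e^(−t/τ) = (48.5 − 78.238)/(10.4 − 78.238) = 0.43836
t = −523.03 · ln(0.43836) = 431.34 min.

431 min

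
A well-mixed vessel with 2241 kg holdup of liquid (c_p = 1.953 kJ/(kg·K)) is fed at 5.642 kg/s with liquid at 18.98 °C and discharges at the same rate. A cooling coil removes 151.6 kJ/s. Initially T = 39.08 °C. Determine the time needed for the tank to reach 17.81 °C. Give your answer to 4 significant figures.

M c_p dT/dt = ṁ c_p (T_in − T) − Q̇.
τ = M/ṁ = 397.200 s; T_ss = T_in − Q̇/(ṁ c_p) = 5.22173 °C.
T(t) = T_ss + (T₀ − T_ss) e^(−t/τ). Set T = 17.81:
e^(−t/τ) = (17.81 − 5.22173)/(39.08 − 5.22173) = 0.371793
t = −397.200 · ln(0.371793) = 392.996 s.

393.0 s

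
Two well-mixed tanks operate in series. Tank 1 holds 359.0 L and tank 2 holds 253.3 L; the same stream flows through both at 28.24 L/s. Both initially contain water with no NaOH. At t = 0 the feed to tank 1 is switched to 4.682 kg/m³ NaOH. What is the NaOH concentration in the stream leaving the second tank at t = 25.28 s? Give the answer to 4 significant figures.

3.175 kg/m³

Each tank obeys Vᵢ dCᵢ/dt = Q(Cᵢ₋₁ − Cᵢ), so τᵢ = Vᵢ/Q.
τ₁ = 359.0/28.24 = 12.7125 s; τ₂ = 253.3/28.24 = 8.96955 s.
Tank 1: C₁ = C_in(1 − e^(−t/τ₁)). Tank 2 (τ₁ ≠ τ₂): C₂ = C_in[1 − (τ₁ e^(−t/τ₁) − τ₂ e^(−t/τ₂))/(τ₁ − τ₂)].
At t = 25.28: e^(−t/τ₁) = 0.136887, e^(−t/τ₂) = 0.0596999.
C₂ = 4.682·[1 − (12.7125·0.136887 − 8.96955·0.0596999)/(3.74292)] = 4.682·0.678141 = 3.17506 kg/m³.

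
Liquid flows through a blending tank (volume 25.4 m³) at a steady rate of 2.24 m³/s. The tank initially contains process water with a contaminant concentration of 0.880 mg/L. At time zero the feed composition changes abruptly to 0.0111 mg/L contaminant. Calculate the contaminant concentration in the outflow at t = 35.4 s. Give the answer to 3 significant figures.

Mass balance on the solute (V constant): V dC/dt = Q(C_in − C).
So dC/dt = (C_in − C)/τ with τ = V/Q = 25.4/2.24 = 11.339 s.
This is linear first-order; C(t) = C_in + (C₀ − C_in) e^(−t/τ).
C(35.4) = 0.0111 + (0.880 − 0.0111)·e^(−35.4/11.339) = 0.0111 + (0.86890)·0.044074 = 0.049396 mg/L.

0.0494 mg/L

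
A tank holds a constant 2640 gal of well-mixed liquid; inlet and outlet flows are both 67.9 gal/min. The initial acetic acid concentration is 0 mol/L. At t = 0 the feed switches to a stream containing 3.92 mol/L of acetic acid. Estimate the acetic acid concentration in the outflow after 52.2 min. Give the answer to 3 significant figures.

2.90 mol/L

Accumulation = in − out for the solute gives V dC/dt = Q(C_in − C).
Time constant τ = V/Q = 2640/67.9 = 38.881 min.
C approaches C_in exponentially: C(t) = C_in + (C₀ − C_in) e^(−t/τ).
C(52.2) = 3.92 + (0 − 3.92)·e^(−52.2/38.881) = 3.92 + (-3.9200)·0.26117 = 2.8962 mol/L.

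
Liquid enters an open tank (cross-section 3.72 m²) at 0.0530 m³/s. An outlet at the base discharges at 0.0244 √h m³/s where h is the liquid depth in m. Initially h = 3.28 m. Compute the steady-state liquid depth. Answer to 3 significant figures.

4.72 m

A dh/dt = Q_in − 0.0244 √h. Steady state requires inflow = outflow:
Q_in = 0.0244 √h_ss ⇒ √h_ss = 0.0530/0.0244 = 2.1721.
h_ss = 2.1721² = 4.7182 m. (Since h₀ = 3.28 m < h_ss, the level will rise toward this value.)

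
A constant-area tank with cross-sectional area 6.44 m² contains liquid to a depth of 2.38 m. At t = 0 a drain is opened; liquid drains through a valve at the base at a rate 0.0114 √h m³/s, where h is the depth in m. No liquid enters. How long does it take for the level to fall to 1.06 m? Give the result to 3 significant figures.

Mass balance (ρ constant): A dh/dt = −0.0114 √h.
∫ h^(−1/2) dh = −(0.0114/A) ∫ dt, giving 2√h = 2√h₀ − (0.0114/A) t.
t = 2A(√h₀ − √h)/0.0114 = 2·6.44·(√2.38 − √1.06)/0.0114
  = 12.880 × (1.5427 − 1.0296) / 0.0114 = 579.78 s.

580 s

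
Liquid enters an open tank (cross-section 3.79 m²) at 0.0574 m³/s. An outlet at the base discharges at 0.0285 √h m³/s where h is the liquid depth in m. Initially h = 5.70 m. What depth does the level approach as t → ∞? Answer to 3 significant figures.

4.06 m

Level balance: A dh/dt = 0.0574 − 0.0285 √h. Setting dh/dt = 0:
Q_in = 0.0285 √h_ss ⇒ √h_ss = 0.0574/0.0285 = 2.0140.
h_ss = 2.0140² = 4.0563 m. (Since h₀ = 5.70 m > h_ss, the level will fall toward this value.)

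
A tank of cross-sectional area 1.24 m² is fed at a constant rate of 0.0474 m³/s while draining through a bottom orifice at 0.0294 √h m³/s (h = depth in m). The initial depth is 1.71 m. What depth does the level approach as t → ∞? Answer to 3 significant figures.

2.60 m

Level balance: A dh/dt = 0.0474 − 0.0294 √h. Setting dh/dt = 0:
Q_in = 0.0294 √h_ss ⇒ √h_ss = 0.0474/0.0294 = 1.6122.
h_ss = 1.6122² = 2.5993 m. (Since h₀ = 1.71 m < h_ss, the level will rise toward this value.)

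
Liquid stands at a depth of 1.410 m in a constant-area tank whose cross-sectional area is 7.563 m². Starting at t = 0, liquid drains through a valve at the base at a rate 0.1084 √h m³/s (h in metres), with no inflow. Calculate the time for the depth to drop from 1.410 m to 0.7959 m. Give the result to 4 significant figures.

With no inflow, A dh/dt = −0.1084 √h.
Separate and integrate: 2(√h − √h₀) = −(0.1084/A) t.
t = 2A(√h₀ − √h)/0.1084 = 2·7.563·(√1.410 − √0.7959)/0.1084
  = 15.1260 × (1.18743 − 0.892132) / 0.1084 = 41.2061 s.

41.21 s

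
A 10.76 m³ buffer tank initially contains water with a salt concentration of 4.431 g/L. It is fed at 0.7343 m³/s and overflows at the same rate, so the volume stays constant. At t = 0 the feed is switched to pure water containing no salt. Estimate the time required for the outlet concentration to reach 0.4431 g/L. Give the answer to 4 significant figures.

33.74 s

Species balance: V dC/dt = Q(C_in − C) ⇒ τ = V/Q = 14.6534 s.
C(t) = C_in + (C₀ − C_in) e^(−t/τ). Set C = 0.4431 and solve for t:
e^(−t/τ) = (C − C_in)/(C₀ − C_in) = (0.4431 − 0)/(4.431 − 0) = 0.100000
t = −τ ln(…) = 14.6534 × 2.30259 = 33.7407 s.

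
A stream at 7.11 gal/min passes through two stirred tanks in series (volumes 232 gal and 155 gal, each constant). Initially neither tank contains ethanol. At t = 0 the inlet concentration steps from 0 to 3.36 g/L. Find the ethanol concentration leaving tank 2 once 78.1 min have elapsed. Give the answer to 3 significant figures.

2.62 g/L

Time constants: τᵢ = Vᵢ/Q for each well-mixed tank.
τ₁ = 232/7.11 = 32.630 min; τ₂ = 155/7.11 = 21.800 min.
Solving the cascade with C₁(0)=C₂(0)=0 gives C₂(t) = C_in[1 − (τ₁ e^(−t/τ₁) − τ₂ e^(−t/τ₂))/(τ₁ − τ₂)].
At t = 78.1: e^(−t/τ₁) = 0.091310, e^(−t/τ₂) = 0.027805.
C₂ = 3.36·[1 − (32.630·0.091310 − 21.800·0.027805)/(10.830)] = 3.36·0.78086 = 2.6237 g/L.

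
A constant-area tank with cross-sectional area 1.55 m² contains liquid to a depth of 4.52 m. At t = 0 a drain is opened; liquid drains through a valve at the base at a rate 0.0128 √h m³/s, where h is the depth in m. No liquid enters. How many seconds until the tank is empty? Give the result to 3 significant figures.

515 s

Mass balance (ρ constant): A dh/dt = −0.0128 √h.
This is separable: 2 d(√h)/dt = −0.0128/A, so √h = √h₀ − (0.0128/(2A)) t.
Set h = 0: 2√h₀ = (0.0128/A) t_empty ⇒ t_empty = 2A√h₀/0.0128.
t_empty = 2·1.55·√4.52/0.0128 = 3.1000·2.1260/0.0128 = 514.90 s.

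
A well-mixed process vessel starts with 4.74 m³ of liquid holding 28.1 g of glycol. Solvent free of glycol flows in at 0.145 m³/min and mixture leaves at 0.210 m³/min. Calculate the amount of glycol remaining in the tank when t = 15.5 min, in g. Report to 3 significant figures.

13.0 g

Total volume: dV/dt = Q_in − Q_out = -0.065000 m³/min, so V(t) = 4.74 − 0.065000 t and V(15.5) = 3.7325 m³.
No glycol enters, so dm/dt = −Q_out · (m/V).
dm/m = −Q_out dt/(V₀ − 0.065000 t); integrating gives ln(m/m₀) = −(Q_out/(Q_in−Q_out)) ln(V/V₀).
m = m₀ (V₀/V)^(Q_out/(Q_in−Q_out)) = 28.1 × (4.74/3.7325)^(-3.2308) = 12.984 g.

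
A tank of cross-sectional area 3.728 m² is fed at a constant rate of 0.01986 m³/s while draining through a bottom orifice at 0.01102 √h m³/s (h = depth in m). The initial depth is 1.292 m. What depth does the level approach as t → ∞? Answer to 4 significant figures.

3.248 m

Unsteady balance on liquid volume: A dh/dt = Q_in − 0.01102 √h. At steady state dh/dt = 0:
Q_in = 0.01102 √h_ss ⇒ √h_ss = 0.01986/0.01102 = 1.80218.
h_ss = 1.80218² = 3.24785 m. (Since h₀ = 1.292 m < h_ss, the level will rise toward this value.)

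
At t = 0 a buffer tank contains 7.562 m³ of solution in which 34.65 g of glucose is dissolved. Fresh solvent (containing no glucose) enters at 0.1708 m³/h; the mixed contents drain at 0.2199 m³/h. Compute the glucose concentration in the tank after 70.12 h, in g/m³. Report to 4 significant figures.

0.5537 g/m³

Let m(t) be the amount of glucose. Volume: V(t) = V₀ + (Q_in − Q_out) t = 7.562 − 0.0491000 t; V(70.12) = 4.11911 m³.
No glucose enters, so dm/dt = −Q_out · (m/V).
dm/m = −Q_out dt/(V₀ − 0.0491000 t); integrating gives ln(m/m₀) = −(Q_out/(Q_in−Q_out)) ln(V/V₀).
m = m₀ (V₀/V)^(Q_out/(Q_in−Q_out)) = 34.65 × (7.562/4.11911)^(-4.47862) = 2.28084 g.
C = m/V = 2.28084/4.11911 = 0.553722 g/m³.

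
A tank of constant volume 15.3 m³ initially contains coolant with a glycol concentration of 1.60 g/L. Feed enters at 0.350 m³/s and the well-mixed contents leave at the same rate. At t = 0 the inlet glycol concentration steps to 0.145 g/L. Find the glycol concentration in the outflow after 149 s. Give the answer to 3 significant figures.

Mass balance on the solute (V constant): V dC/dt = Q(C_in − C).
Rewrite as dC/dt + C/τ = C_in/τ, τ = V/Q = 43.714 s.
Integrating: C(t) = C_in + (C₀ − C_in) e^(−t/τ).
C(149) = 0.145 + (1.60 − 0.145)·e^(−149/43.714) = 0.145 + (1.4550)·0.033091 = 0.19315 g/L.

0.193 g/L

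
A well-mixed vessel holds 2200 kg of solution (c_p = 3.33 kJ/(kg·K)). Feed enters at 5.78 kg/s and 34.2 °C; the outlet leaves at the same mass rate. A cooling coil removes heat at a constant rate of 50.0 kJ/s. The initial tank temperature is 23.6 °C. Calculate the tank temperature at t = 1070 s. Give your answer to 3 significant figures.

31.1 °C

M c_p dT/dt = ṁ c_p (T_in − T) − Q̇.
Rearrange: dT/dt = (T_ss − T)/τ with τ = M/ṁ = 380.62 s and T_ss = T_in − Q̇/(ṁ c_p) = 31.602 °C.
T approaches T_ss exponentially: T(t) = T_ss + (T₀ − T_ss) e^(−t/τ).
T(1070) = 31.602 + (-8.0022)·e^(−1070/380.62) = 31.602 + (-8.0022)·0.060134 = 31.121 °C.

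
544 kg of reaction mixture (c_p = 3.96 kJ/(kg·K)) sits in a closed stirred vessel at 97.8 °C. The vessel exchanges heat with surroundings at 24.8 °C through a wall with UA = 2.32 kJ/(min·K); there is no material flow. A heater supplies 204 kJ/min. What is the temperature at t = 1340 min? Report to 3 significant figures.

Lumped-capacitance energy balance: M c_p dT/dt = UA(T_amb − T) + Q̇.
dT/dt = (T_ss − T)/τ with T_ss = T_amb + Q̇/UA = 24.8 + 204/2.32 = 112.73 °C, τ = M c_p/UA = 544·3.96/2.32 = 928.55 min.
T approaches T_ss exponentially: T(t) = T_ss + (T₀ − T_ss) e^(−t/τ).
T(1340) = 112.73 + (-14.931)·0.23619 = 109.20 °C.

109 °C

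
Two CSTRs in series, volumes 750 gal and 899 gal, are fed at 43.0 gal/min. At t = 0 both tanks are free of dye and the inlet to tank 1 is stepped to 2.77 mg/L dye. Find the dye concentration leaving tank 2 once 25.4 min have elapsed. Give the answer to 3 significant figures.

1.06 mg/L

Each tank obeys Vᵢ dCᵢ/dt = Q(Cᵢ₋₁ − Cᵢ), so τᵢ = Vᵢ/Q.
τ₁ = 750/43.0 = 17.442 min; τ₂ = 899/43.0 = 20.907 min.
Solving the cascade with C₁(0)=C₂(0)=0 gives C₂(t) = C_in[1 − (τ₁ e^(−t/τ₁) − τ₂ e^(−t/τ₂))/(τ₁ − τ₂)].
At t = 25.4: e^(−t/τ₁) = 0.23310, e^(−t/τ₂) = 0.29674.
C₂ = 2.77·[1 − (17.442·0.23310 − 20.907·0.29674)/(-3.4651)] = 2.77·0.38296 = 1.0608 mg/L.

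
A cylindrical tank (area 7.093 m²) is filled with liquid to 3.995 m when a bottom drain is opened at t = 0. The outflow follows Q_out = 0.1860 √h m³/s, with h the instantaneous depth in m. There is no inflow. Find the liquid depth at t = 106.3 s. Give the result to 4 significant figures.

A dh/dt = −Q_out = −0.1860 √h.
This is separable: 2 d(√h)/dt = −0.1860/A, so √h = √h₀ − (0.1860/(2A)) t.
√h = √3.995 − 0.1860·106.3/(2·7.093) = 1.99875 − 1.39375 = 0.604995.
h = 0.604995² = 0.366019 m.

0.3660 m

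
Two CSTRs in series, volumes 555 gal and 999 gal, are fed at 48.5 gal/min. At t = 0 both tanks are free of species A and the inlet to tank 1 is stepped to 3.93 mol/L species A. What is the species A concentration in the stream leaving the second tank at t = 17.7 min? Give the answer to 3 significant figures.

Time constants: τᵢ = Vᵢ/Q for each well-mixed tank.
τ₁ = 555/48.5 = 11.443 min; τ₂ = 999/48.5 = 20.598 min.
Solving the cascade with C₁(0)=C₂(0)=0 gives C₂(t) = C_in[1 − (τ₁ e^(−t/τ₁) − τ₂ e^(−t/τ₂))/(τ₁ − τ₂)].
At t = 17.7: e^(−t/τ₁) = 0.21294, e^(−t/τ₂) = 0.42345.
C₂ = 3.93·[1 − (11.443·0.21294 − 20.598·0.42345)/(-9.1546)] = 3.93·0.31340 = 1.2317 mol/L.

1.23 mol/L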